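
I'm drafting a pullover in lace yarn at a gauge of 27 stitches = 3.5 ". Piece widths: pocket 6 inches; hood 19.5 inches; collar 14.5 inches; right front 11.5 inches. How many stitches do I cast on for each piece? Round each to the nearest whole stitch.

pocket 46; hood 150; collar 112; right front 89.

Rate = 27/3.5 = 7.714 sts per in.
pocket: 6 × 7.714 = 46.29 → 46.
hood: 19.5 × 7.714 = 150.43 → 150.
collar: 14.5 × 7.714 = 111.86 → 112.
right front: 11.5 × 7.714 = 88.71 → 89.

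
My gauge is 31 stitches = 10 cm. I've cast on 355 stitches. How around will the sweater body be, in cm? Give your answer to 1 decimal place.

31 stitches / 10 cm = 3.1 stitches per cm.
355 / 3.1 = 114.52 cm.

114.5 cm.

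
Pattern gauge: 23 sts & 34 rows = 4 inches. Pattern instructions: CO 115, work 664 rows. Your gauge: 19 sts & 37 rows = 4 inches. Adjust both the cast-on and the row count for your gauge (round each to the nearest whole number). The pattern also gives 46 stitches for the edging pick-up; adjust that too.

Cast on 95 stitches; work 723 rows; edging pick-up 38 stitches.

Stitches: 115 × 19/23 = 95.00 → 95.
Rows: 664 × 37/34 = 722.59 → 723.
edging pick-up: 46 × 19/23 = 38.00 → 38.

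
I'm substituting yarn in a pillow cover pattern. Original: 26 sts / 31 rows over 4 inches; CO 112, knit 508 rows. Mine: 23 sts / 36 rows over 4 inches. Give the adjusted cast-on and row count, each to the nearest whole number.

Stitches: 112 × 23/26 = 99.08 → 99.
Rows: 508 × 36/31 = 589.94 → 590.

Cast on 99 stitches; work 590 rows.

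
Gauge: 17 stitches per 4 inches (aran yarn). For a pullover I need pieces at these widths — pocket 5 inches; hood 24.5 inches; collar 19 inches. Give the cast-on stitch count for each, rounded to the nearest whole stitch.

Rate = 17/4 = 4.25 sts per in.
pocket: 5 × 4.25 = 21.25 → 21.
hood: 24.5 × 4.25 = 104.12 → 104.
collar: 19 × 4.25 = 80.75 → 81.

pocket 21; hood 104; collar 81.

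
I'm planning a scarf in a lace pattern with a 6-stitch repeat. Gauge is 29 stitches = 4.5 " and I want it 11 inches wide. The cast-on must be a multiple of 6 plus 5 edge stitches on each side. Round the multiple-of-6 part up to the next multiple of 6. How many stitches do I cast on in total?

29 / 4.5 = 6.444 sts per inch.
11 × 6.444 = 70.89 sts.
Less 10 edge sts → 60.89 for the repeat.
Next multiple of 6: 66.
Add back 10 edge sts → 76.

CO 76 sts.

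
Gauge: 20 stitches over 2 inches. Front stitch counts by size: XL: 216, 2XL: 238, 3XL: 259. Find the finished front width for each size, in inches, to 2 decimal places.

XL 21.60 inches; 2XL 23.80 inches; 3XL 25.90 inches.

20/2 = 10 sts per in.
XL: 216 / 10 = 21.600 → 21.60 in.
2XL: 238 / 10 = 23.800 → 23.80 in.
3XL: 259 / 10 = 25.900 → 25.90 in.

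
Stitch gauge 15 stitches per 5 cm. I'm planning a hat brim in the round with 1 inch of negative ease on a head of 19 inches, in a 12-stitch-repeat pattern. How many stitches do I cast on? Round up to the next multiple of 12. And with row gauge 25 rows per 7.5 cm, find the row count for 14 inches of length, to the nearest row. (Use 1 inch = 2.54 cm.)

Finished = 19 − 1 = 18 inches.
18 inches × 2.54 = 45.72 cm.
15/5 = 3 sts per cm; 45.72 × 3 = 137.16 sts.
Next multiple of 12 → 144.
14 inches = 35.56 cm; × 3.333 = 118.53 → 119 rows.

Cast on 144 stitches; work 119 rows.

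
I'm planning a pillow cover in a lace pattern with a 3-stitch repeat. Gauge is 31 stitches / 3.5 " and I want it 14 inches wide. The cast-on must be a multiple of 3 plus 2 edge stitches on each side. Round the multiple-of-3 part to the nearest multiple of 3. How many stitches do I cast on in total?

Cast on 124 stitches.

31 / 3.5 = 8.857 sts per inch.
14 × 8.857 = 124.00 sts.
Less 4 edge sts → 120.00 for the repeat.
Nearest multiple of 3: 120.
Add back 4 edge sts → 124.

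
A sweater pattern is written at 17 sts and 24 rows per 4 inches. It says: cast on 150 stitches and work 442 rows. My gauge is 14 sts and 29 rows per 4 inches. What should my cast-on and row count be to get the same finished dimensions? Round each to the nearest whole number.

Cast on 124 stitches; work 534 rows.

Stitches: 150 × 14/17 = 123.53 → 124.
Rows: 442 × 29/24 = 534.08 → 534.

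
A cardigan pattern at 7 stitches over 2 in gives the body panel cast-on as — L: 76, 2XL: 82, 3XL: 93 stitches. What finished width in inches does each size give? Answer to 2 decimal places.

7/2 = 3.5 sts per in.
L: 76 / 3.5 = 21.714 → 21.71 in.
2XL: 82 / 3.5 = 23.429 → 23.43 in.
3XL: 93 / 3.5 = 26.571 → 26.57 in.

L 21.71 inches; 2XL 23.43 inches; 3XL 26.57 inches.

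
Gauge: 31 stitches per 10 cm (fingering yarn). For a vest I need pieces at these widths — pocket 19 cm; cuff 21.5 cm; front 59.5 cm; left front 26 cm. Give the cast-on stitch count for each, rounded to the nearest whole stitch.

pocket 59; cuff 67; front 184; left front 81.

Rate = 31/10 = 3.1 sts per cm.
pocket: 19 × 3.1 = 58.90 → 59.
cuff: 21.5 × 3.1 = 66.65 → 67.
front: 59.5 × 3.1 = 184.45 → 184.
left front: 26 × 3.1 = 80.60 → 81.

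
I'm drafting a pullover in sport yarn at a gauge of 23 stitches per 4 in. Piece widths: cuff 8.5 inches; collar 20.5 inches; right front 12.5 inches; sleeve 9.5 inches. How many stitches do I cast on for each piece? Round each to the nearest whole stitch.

cuff 49; collar 118; right front 72; sleeve 55.

Rate = 23/4 = 5.75 sts per in.
cuff: 8.5 × 5.75 = 48.88 → 49.
collar: 20.5 × 5.75 = 117.88 → 118.
right front: 12.5 × 5.75 = 71.88 → 72.
sleeve: 9.5 × 5.75 = 54.62 → 55.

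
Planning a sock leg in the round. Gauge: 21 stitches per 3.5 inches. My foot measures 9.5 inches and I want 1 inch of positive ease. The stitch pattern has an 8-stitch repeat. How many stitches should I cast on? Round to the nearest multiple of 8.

Finished = 9.5 + 1 = 10.5 inches.
21 / 3.5 = 6 sts/in.
10.5 × 6 = 63.00 sts.
Nearest multiple of 8: 64.

64 stitches.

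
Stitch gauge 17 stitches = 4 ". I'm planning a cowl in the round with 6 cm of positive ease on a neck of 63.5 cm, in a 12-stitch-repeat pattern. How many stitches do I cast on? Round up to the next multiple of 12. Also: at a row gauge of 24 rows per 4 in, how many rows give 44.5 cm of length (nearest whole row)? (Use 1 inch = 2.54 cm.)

Finished = 63.5 + 6 = 69.5 cm.
69.5 cm × 1/2.54 = 27.36 inches.
17/4 = 4.25 sts per in; 27.36 × 4.25 = 116.29 sts.
Next multiple of 12 → 120.
44.5 cm = 17.52 inches; × 6 = 105.12 → 105 rows.

Cast on 120 stitches; work 105 rows.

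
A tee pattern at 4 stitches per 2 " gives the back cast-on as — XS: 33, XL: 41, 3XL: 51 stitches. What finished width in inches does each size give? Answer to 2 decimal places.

XS 16.50 inches; XL 20.50 inches; 3XL 25.50 inches.

4/2 = 2 sts per in.
XS: 33 / 2 = 16.500 → 16.50 in.
XL: 41 / 2 = 20.500 → 20.50 in.
3XL: 51 / 2 = 25.500 → 25.50 in.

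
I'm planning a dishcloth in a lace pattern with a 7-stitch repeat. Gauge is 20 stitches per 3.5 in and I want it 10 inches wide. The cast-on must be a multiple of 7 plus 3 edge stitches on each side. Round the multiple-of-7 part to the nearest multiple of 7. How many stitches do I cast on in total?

20 / 3.5 = 5.714 sts per inch.
10 × 5.714 = 57.14 sts.
Less 6 edge sts → 51.14 for the repeat.
Nearest multiple of 7: 49.
Add back 6 edge sts → 55.

Cast on 55 stitches.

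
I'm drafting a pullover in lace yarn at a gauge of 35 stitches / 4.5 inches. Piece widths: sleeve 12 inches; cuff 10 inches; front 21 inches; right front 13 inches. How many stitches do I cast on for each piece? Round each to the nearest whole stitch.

sleeve 93; cuff 78; front 163; right front 101.

Rate = 35/4.5 = 7.778 sts per in.
sleeve: 12 × 7.778 = 93.33 → 93.
cuff: 10 × 7.778 = 77.78 → 78.
front: 21 × 7.778 = 163.33 → 163.
right front: 13 × 7.778 = 101.11 → 101.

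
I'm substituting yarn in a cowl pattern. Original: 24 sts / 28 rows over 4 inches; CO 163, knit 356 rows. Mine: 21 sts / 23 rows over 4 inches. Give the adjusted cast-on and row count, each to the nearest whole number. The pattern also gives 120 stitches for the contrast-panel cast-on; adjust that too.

Stitches: 163 × 21/24 = 142.62 → 143.
Rows: 356 × 23/28 = 292.43 → 292.
contrast-panel cast-on: 120 × 21/24 = 105.00 → 105.

Cast on 143 stitches; work 292 rows; contrast-panel cast-on 105 stitches.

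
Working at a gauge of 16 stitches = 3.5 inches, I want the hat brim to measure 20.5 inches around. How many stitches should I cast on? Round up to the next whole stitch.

16 stitches / 3.5 in = 4.571 stitches per inch.
20.5 × 4.571 = 93.71 stitches.
Round up → 94.

Cast on 94 stitches.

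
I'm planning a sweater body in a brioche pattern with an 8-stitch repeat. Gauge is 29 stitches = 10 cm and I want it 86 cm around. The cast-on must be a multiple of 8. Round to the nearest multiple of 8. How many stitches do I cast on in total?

29 / 10 = 2.9 sts per cm.
86 × 2.9 = 249.40 sts.
Nearest multiple of 8: 248.

CO 248 sts.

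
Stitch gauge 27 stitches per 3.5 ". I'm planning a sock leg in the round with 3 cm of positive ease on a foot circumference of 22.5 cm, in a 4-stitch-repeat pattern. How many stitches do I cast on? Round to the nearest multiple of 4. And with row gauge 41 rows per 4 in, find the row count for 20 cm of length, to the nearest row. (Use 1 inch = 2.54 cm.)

Cast on 76 stitches; work 81 rows.

Finished = 22.5 + 3 = 25.5 cm.
25.5 cm × 1/2.54 = 10.04 inches.
27/3.5 = 7.714 sts per in; 10.04 × 7.714 = 77.45 sts.
Nearest multiple of 4 → 76.
20 cm = 7.87 inches; × 10.25 = 80.71 → 81 rows.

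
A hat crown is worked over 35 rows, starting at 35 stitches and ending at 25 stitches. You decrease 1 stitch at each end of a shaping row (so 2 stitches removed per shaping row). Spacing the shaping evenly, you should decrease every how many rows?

Stitches to remove: |25 − 35| = 10.
Shaping rows needed: 10 / 2 = 5.
35 rows / 5 = every 7 rows.

Decrease every 7th row.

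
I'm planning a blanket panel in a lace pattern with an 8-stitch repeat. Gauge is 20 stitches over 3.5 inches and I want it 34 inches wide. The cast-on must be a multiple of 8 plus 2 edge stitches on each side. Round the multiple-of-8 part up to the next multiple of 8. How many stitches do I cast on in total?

20 / 3.5 = 5.714 sts per inch.
34 × 5.714 = 194.29 sts.
Less 4 edge sts → 190.29 for the repeat.
Next multiple of 8: 192.
Add back 4 edge sts → 196.

Cast on 196 stitches.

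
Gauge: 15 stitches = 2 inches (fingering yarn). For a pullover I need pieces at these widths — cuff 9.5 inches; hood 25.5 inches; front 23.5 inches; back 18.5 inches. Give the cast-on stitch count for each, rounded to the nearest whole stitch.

cuff 71; hood 191; front 176; back 139.

Rate = 15/2 = 7.5 sts per in.
cuff: 9.5 × 7.5 = 71.25 → 71.
hood: 25.5 × 7.5 = 191.25 → 191.
front: 23.5 × 7.5 = 176.25 → 176.
back: 18.5 × 7.5 = 138.75 → 139.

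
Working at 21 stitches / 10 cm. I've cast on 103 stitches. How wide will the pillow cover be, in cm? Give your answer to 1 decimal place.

49.0 cm.

21 stitches / 10 cm = 2.1 stitches per cm.
103 / 2.1 = 49.05 cm.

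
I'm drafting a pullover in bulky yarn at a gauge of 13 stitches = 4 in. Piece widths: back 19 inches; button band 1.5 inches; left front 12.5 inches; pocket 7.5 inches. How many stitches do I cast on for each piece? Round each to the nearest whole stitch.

back 62; button band 5; left front 41; pocket 24.

Rate = 13/4 = 3.25 sts per in.
back: 19 × 3.25 = 61.75 → 62.
button band: 1.5 × 3.25 = 4.88 → 5.
left front: 12.5 × 3.25 = 40.62 → 41.
pocket: 7.5 × 3.25 = 24.38 → 24.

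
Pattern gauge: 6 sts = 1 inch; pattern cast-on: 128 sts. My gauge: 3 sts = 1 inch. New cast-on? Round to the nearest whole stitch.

Scale factor = 3 / 6 = 0.500.
128 × 3 / 6 = 64.00 sts.

Cast on 64 stitches.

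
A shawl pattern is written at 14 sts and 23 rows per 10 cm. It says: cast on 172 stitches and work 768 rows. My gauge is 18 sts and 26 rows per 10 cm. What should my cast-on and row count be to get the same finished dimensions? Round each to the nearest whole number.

Stitches: 172 × 18/14 = 221.14 → 221.
Rows: 768 × 26/23 = 868.17 → 868.

Cast on 221 stitches; work 868 rows.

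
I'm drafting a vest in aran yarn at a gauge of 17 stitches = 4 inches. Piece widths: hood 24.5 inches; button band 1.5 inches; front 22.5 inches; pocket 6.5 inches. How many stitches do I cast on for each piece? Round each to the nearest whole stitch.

hood 104; button band 6; front 96; pocket 28.

Rate = 17/4 = 4.25 sts per in.
hood: 24.5 × 4.25 = 104.12 → 104.
button band: 1.5 × 4.25 = 6.38 → 6.
front: 22.5 × 4.25 = 95.62 → 96.
pocket: 6.5 × 4.25 = 27.62 → 28.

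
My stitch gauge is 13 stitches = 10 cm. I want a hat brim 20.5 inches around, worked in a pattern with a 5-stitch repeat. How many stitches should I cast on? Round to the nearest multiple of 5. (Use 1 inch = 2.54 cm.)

Cast on 70 stitches.

20.5 in = 20.5 × 2.54 = 52.07 cm.
13 / 10 = 1.3 sts/cm.
52.07 × 1.3 = 67.69 sts.
→ 70.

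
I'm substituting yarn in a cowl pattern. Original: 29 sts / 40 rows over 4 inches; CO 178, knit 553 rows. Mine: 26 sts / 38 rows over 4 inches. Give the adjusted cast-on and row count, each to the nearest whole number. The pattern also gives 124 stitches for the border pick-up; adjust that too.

Stitches: 178 × 26/29 = 159.59 → 160.
Rows: 553 × 38/40 = 525.35 → 525.
border pick-up: 124 × 26/29 = 111.17 → 111.

Cast on 160 stitches; work 525 rows; border pick-up 111 stitches.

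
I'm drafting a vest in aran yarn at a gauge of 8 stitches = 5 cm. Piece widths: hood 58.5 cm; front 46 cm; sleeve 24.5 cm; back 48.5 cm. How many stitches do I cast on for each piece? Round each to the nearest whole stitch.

hood 94; front 74; sleeve 39; back 78.

Rate = 8/5 = 1.6 sts per cm.
hood: 58.5 × 1.6 = 93.60 → 94.
front: 46 × 1.6 = 73.60 → 74.
sleeve: 24.5 × 1.6 = 39.20 → 39.
back: 48.5 × 1.6 = 77.60 → 78.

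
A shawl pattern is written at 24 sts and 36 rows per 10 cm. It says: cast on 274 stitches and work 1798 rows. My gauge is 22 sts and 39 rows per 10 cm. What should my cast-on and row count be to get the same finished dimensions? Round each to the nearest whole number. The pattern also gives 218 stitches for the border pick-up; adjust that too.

Cast on 251 stitches; work 1948 rows; border pick-up 200 stitches.

Stitches: 274 × 22/24 = 251.17 → 251.
Rows: 1798 × 39/36 = 1947.83 → 1948.
border pick-up: 218 × 22/24 = 199.83 → 200.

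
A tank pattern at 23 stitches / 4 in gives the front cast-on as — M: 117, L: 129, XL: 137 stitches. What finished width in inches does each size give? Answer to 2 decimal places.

M 20.35 inches; L 22.43 inches; XL 23.83 inches.

23/4 = 5.75 sts per in.
M: 117 / 5.75 = 20.348 → 20.35 in.
L: 129 / 5.75 = 22.435 → 22.43 in.
XL: 137 / 5.75 = 23.826 → 23.83 in.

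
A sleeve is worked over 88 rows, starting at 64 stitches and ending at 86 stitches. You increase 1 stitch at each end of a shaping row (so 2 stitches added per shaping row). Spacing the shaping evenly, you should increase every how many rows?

Increase every 8th row.

Stitches to add: |86 − 64| = 22.
Shaping rows needed: 22 / 2 = 11.
88 rows / 11 = every 8 rows.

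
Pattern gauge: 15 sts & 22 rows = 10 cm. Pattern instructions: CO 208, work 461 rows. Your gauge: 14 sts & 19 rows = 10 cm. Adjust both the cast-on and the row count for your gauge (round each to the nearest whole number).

Cast on 194 stitches; work 398 rows.

Stitches: 208 × 14/15 = 194.13 → 194.
Rows: 461 × 19/22 = 398.14 → 398.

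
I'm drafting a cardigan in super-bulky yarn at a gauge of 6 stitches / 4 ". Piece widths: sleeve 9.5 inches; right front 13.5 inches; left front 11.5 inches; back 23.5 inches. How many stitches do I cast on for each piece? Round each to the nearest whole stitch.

Rate = 6/4 = 1.5 sts per in.
sleeve: 9.5 × 1.5 = 14.25 → 14.
right front: 13.5 × 1.5 = 20.25 → 20.
left front: 11.5 × 1.5 = 17.25 → 17.
back: 23.5 × 1.5 = 35.25 → 35.

sleeve 14; right front 20; left front 17; back 35.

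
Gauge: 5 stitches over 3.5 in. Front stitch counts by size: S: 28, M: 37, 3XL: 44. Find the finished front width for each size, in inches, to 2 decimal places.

5/3.5 = 1.429 sts per in.
S: 28 / 1.429 = 19.600 → 19.60 in.
M: 37 / 1.429 = 25.900 → 25.90 in.
3XL: 44 / 1.429 = 30.800 → 30.80 in.

S 19.60 inches; M 25.90 inches; 3XL 30.80 inches.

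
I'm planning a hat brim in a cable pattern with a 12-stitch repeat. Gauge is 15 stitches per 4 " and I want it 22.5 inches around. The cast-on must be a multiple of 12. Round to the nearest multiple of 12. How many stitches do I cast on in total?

Cast on 84 stitches.

15 / 4 = 3.75 sts per inch.
22.5 × 3.75 = 84.38 sts.
Nearest multiple of 12: 84.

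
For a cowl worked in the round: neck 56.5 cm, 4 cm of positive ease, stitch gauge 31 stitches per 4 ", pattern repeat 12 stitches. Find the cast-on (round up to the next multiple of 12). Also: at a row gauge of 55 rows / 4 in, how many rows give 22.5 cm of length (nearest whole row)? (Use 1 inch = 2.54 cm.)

Finished = 56.5 + 4 = 60.5 cm.
60.5 cm × 1/2.54 = 23.82 inches.
31/4 = 7.75 sts per in; 23.82 × 7.75 = 184.60 sts.
Next multiple of 12 → 192.
22.5 cm = 8.86 inches; × 13.75 = 121.80 → 122 rows.

Cast on 192 stitches; work 122 rows.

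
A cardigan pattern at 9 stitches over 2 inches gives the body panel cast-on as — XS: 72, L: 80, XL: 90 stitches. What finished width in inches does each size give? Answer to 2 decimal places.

9/2 = 4.5 sts per in.
XS: 72 / 4.5 = 16.000 → 16.00 in.
L: 80 / 4.5 = 17.778 → 17.78 in.
XL: 90 / 4.5 = 20.000 → 20.00 in.

XS 16.00 inches; L 17.78 inches; XL 20.00 inches.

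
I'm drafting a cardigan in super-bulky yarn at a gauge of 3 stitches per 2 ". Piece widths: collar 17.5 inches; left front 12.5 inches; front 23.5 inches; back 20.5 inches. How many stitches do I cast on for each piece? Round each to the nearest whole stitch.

collar 26; left front 19; front 35; back 31.

Rate = 3/2 = 1.5 sts per in.
collar: 17.5 × 1.5 = 26.25 → 26.
left front: 12.5 × 1.5 = 18.75 → 19.
front: 23.5 × 1.5 = 35.25 → 35.
back: 20.5 × 1.5 = 30.75 → 31.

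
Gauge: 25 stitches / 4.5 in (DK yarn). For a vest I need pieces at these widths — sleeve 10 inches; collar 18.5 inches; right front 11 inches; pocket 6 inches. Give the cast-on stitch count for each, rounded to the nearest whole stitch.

Rate = 25/4.5 = 5.556 sts per in.
sleeve: 10 × 5.556 = 55.56 → 56.
collar: 18.5 × 5.556 = 102.78 → 103.
right front: 11 × 5.556 = 61.11 → 61.
pocket: 6 × 5.556 = 33.33 → 33.

sleeve 56; collar 103; right front 61; pocket 33.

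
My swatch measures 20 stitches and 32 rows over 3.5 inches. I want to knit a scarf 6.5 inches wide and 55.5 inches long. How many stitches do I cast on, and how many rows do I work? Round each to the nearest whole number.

Cast on 37 stitches and work 507 rows.

Stitch gauge = 20/3.5 = 5.714 sts/in; 6.5 × 5.714 = 37.14 → 37 sts.
Row gauge = 32/3.5 = 9.143 rows/in; 55.5 × 9.143 = 507.43 → 507 rows.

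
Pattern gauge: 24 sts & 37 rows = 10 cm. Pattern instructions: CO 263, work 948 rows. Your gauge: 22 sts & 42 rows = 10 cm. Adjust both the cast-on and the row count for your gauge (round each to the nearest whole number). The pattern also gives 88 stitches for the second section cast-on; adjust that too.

Stitches: 263 × 22/24 = 241.08 → 241.
Rows: 948 × 42/37 = 1076.11 → 1076.
second section cast-on: 88 × 22/24 = 80.67 → 81.

Cast on 241 stitches; work 1076 rows; second section cast-on 81 stitches.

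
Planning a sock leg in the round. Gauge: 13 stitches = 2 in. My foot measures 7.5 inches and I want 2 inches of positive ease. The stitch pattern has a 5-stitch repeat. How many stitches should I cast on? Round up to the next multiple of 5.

Finished = 7.5 + 2 = 9.5 inches.
13 / 2 = 6.5 sts/in.
9.5 × 6.5 = 61.75 sts.
Next multiple of 5: 65.

65 stitches.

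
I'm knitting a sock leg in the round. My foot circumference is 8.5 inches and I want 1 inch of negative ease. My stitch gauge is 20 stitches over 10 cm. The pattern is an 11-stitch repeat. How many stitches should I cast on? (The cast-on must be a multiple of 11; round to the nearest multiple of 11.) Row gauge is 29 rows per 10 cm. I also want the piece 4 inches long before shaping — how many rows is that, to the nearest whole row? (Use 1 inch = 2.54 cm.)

Cast on 33 stitches; work 29 rows.

Finished = 8.5 − 1 = 7.5 inches.
7.5 inches × 2.54 = 19.05 cm.
20/10 = 2 sts per cm; 19.05 × 2 = 38.10 sts.
Nearest multiple of 11 → 33.
4 inches = 10.16 cm; × 2.9 = 29.46 → 29 rows.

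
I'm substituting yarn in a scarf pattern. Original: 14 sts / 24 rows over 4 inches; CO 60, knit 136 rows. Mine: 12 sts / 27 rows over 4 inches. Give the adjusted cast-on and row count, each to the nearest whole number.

Cast on 51 stitches; work 153 rows.

Stitches: 60 × 12/14 = 51.43 → 51.
Rows: 136 × 27/24 = 153.00 → 153.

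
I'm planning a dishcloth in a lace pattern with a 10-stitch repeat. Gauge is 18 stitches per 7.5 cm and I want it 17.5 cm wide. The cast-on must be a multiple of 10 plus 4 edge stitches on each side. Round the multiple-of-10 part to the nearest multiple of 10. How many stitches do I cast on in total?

18 / 7.5 = 2.4 sts per cm.
17.5 × 2.4 = 42.00 sts.
Less 8 edge sts → 34.00 for the repeat.
Nearest multiple of 10: 30.
Add back 8 edge sts → 38.

CO 38 sts.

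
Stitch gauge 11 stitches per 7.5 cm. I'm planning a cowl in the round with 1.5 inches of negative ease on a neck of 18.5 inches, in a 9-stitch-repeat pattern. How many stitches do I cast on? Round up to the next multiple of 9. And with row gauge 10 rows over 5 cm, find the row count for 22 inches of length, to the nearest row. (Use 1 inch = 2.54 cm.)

Cast on 72 stitches; work 112 rows.

Finished = 18.5 − 1.5 = 17 inches.
17 inches × 2.54 = 43.18 cm.
11/7.5 = 1.467 sts per cm; 43.18 × 1.467 = 63.33 sts.
Next multiple of 9 → 72.
22 inches = 55.88 cm; × 2 = 111.76 → 112 rows.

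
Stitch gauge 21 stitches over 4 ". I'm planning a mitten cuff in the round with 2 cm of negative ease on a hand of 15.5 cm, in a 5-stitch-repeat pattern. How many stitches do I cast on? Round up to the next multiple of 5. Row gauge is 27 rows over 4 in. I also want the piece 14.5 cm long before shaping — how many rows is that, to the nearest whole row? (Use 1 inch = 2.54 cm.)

Cast on 30 stitches; work 39 rows.

Finished = 15.5 − 2 = 13.5 cm.
13.5 cm × 1/2.54 = 5.31 inches.
21/4 = 5.25 sts per in; 5.31 × 5.25 = 27.90 sts.
Next multiple of 5 → 30.
14.5 cm = 5.71 inches; × 6.75 = 38.53 → 39 rows.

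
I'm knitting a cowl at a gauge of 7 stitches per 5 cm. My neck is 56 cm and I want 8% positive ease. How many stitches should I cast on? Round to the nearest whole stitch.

Finished = 56 × 1.08 = 60.48 cm.
7 / 5 = 1.4 sts per cm.
60.48 × 1.4 = 84.67 sts.
→ 85 sts.

85 stitches.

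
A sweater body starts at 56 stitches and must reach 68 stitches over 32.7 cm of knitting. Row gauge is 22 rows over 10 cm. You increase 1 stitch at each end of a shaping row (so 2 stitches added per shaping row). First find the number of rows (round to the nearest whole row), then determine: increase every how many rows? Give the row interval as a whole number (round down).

Increase every 12th row.

Rows = 32.7 × 2.2 = 71.9 → 72 rows.
Stitches to add: 12 → 6 shaping rows (at 2 st each).
72 / 6 = 12.00 → every 12 rows.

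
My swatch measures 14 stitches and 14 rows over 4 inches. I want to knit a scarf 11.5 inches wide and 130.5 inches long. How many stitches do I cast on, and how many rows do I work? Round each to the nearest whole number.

Stitch gauge = 14/4 = 3.5 sts/in; 11.5 × 3.5 = 40.25 → 40 sts.
Row gauge = 14/4 = 3.5 rows/in; 130.5 × 3.5 = 456.75 → 457 rows.

Cast on 40 stitches and work 457 rows.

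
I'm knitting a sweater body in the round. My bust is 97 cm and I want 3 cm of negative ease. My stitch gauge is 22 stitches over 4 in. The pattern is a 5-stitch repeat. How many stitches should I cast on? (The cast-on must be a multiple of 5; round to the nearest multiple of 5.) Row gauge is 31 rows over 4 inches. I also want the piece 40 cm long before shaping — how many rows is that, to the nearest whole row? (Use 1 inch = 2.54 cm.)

Finished = 97 − 3 = 94 cm.
94 cm × 1/2.54 = 37.01 inches.
22/4 = 5.5 sts per in; 37.01 × 5.5 = 203.54 sts.
Nearest multiple of 5 → 205.
40 cm = 15.75 inches; × 7.75 = 122.05 → 122 rows.

Cast on 205 stitches; work 122 rows.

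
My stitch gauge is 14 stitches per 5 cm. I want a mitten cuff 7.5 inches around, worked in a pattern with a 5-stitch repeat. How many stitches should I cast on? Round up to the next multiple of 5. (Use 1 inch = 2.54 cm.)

CO 55 sts.

7.5 in = 7.5 × 2.54 = 19.05 cm.
14 / 5 = 2.8 sts/cm.
19.05 × 2.8 = 53.34 sts.
→ 55.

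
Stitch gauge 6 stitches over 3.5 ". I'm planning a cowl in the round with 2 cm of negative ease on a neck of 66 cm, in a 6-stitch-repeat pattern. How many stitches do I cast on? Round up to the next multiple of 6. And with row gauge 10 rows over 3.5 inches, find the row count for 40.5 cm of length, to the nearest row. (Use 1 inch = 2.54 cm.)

Finished = 66 − 2 = 64 cm.
64 cm × 1/2.54 = 25.20 inches.
6/3.5 = 1.714 sts per in; 25.20 × 1.714 = 43.19 sts.
Next multiple of 6 → 48.
40.5 cm = 15.94 inches; × 2.857 = 45.56 → 46 rows.

Cast on 48 stitches; work 46 rows.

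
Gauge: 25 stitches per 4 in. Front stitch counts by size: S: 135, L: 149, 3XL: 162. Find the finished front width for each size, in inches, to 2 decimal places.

S 21.60 inches; L 23.84 inches; 3XL 25.92 inches.

25/4 = 6.25 sts per in.
S: 135 / 6.25 = 21.600 → 21.60 in.
L: 149 / 6.25 = 23.840 → 23.84 in.
3XL: 162 / 6.25 = 25.920 → 25.92 in.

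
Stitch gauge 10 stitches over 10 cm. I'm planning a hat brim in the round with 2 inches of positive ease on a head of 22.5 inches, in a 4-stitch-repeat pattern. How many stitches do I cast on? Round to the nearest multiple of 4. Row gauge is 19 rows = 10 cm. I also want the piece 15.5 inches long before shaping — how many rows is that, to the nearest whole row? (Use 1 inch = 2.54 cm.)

Finished = 22.5 + 2 = 24.5 inches.
24.5 inches × 2.54 = 62.23 cm.
10/10 = 1 sts per cm; 62.23 × 1 = 62.23 sts.
Nearest multiple of 4 → 64.
15.5 inches = 39.37 cm; × 1.9 = 74.80 → 75 rows.

Cast on 64 stitches; work 75 rows.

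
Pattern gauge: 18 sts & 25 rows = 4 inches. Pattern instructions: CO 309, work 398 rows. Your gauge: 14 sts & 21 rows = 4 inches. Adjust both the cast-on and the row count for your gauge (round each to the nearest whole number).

Stitches: 309 × 14/18 = 240.33 → 240.
Rows: 398 × 21/25 = 334.32 → 334.

Cast on 240 stitches; work 334 rows.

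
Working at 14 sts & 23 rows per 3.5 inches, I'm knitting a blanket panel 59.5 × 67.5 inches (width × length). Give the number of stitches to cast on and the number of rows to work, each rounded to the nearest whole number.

Stitch gauge = 14/3.5 = 4 sts/in; 59.5 × 4 = 238.00 → 238 sts.
Row gauge = 23/3.5 = 6.571 rows/in; 67.5 × 6.571 = 443.57 → 444 rows.

Cast on 238 stitches and work 444 rows.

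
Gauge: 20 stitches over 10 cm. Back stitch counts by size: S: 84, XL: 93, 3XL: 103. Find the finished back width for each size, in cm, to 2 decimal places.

20/10 = 2 sts per cm.
S: 84 / 2 = 42.000 → 42.00 cm.
XL: 93 / 2 = 46.500 → 46.50 cm.
3XL: 103 / 2 = 51.500 → 51.50 cm.

S 42.00 cm; XL 46.50 cm; 3XL 51.50 cm.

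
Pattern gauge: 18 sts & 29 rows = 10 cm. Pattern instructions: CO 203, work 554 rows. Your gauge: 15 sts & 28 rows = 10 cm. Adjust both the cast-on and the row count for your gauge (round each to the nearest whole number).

Stitches: 203 × 15/18 = 169.17 → 169.
Rows: 554 × 28/29 = 534.90 → 535.

Cast on 169 stitches; work 535 rows.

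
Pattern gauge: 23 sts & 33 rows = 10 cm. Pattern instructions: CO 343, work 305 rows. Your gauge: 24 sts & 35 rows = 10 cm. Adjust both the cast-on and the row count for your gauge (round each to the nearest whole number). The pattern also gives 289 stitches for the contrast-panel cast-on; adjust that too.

Stitches: 343 × 24/23 = 357.91 → 358.
Rows: 305 × 35/33 = 323.48 → 323.
contrast-panel cast-on: 289 × 24/23 = 301.57 → 302.

Cast on 358 stitches; work 323 rows; contrast-panel cast-on 302 stitches.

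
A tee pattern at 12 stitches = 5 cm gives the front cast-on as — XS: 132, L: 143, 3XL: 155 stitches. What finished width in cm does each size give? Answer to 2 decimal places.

12/5 = 2.4 sts per cm.
XS: 132 / 2.4 = 55.000 → 55.00 cm.
L: 143 / 2.4 = 59.583 → 59.58 cm.
3XL: 155 / 2.4 = 64.583 → 64.58 cm.

XS 55.00 cm; L 59.58 cm; 3XL 64.58 cm.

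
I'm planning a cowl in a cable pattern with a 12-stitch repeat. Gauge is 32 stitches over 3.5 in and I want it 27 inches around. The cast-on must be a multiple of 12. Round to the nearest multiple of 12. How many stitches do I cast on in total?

32 / 3.5 = 9.143 sts per inch.
27 × 9.143 = 246.86 sts.
Nearest multiple of 12: 252.

CO 252 sts.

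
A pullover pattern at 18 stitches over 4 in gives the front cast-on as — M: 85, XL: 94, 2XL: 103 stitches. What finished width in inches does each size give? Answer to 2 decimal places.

M 18.89 inches; XL 20.89 inches; 2XL 22.89 inches.

18/4 = 4.5 sts per in.
M: 85 / 4.5 = 18.889 → 18.89 in.
XL: 94 / 4.5 = 20.889 → 20.89 in.
2XL: 103 / 4.5 = 22.889 → 22.89 in.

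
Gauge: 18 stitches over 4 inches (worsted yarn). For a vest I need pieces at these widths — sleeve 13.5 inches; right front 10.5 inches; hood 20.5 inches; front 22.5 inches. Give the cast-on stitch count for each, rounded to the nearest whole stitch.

sleeve 61; right front 47; hood 92; front 101.

Rate = 18/4 = 4.5 sts per in.
sleeve: 13.5 × 4.5 = 60.75 → 61.
right front: 10.5 × 4.5 = 47.25 → 47.
hood: 20.5 × 4.5 = 92.25 → 92.
front: 22.5 × 4.5 = 101.25 → 101.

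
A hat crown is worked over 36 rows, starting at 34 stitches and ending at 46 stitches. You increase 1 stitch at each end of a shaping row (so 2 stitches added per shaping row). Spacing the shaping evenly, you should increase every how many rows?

Increase every 6th row.

Stitches to add: |46 − 34| = 12.
Shaping rows needed: 12 / 2 = 6.
36 rows / 6 = every 6 rows.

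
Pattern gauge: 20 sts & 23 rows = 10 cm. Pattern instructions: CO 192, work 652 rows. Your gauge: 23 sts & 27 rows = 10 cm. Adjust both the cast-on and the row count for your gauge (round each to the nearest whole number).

Stitches: 192 × 23/20 = 220.80 → 221.
Rows: 652 × 27/23 = 765.39 → 765.

Cast on 221 stitches; work 765 rows.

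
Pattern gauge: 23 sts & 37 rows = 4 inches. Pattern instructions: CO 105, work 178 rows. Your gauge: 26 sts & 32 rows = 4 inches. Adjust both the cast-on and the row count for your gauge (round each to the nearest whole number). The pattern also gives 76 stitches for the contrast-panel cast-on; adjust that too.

Stitches: 105 × 26/23 = 118.70 → 119.
Rows: 178 × 32/37 = 153.95 → 154.
contrast-panel cast-on: 76 × 26/23 = 85.91 → 86.

Cast on 119 stitches; work 154 rows; contrast-panel cast-on 86 stitches.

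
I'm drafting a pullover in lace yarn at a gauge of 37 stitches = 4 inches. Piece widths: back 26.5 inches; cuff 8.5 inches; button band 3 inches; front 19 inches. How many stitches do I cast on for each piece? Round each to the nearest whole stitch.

Rate = 37/4 = 9.25 sts per in.
back: 26.5 × 9.25 = 245.12 → 245.
cuff: 8.5 × 9.25 = 78.62 → 79.
button band: 3 × 9.25 = 27.75 → 28.
front: 19 × 9.25 = 175.75 → 176.

back 245; cuff 79; button band 28; front 176.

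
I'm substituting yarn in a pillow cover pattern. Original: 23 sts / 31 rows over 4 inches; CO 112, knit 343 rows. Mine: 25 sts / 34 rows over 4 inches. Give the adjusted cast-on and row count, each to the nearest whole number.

Cast on 122 stitches; work 376 rows.

Stitches: 112 × 25/23 = 121.74 → 122.
Rows: 343 × 34/31 = 376.19 → 376.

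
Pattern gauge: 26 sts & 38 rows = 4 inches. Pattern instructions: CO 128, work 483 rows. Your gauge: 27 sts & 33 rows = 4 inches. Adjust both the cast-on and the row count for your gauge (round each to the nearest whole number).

Cast on 133 stitches; work 419 rows.

Stitches: 128 × 27/26 = 132.92 → 133.
Rows: 483 × 33/38 = 419.45 → 419.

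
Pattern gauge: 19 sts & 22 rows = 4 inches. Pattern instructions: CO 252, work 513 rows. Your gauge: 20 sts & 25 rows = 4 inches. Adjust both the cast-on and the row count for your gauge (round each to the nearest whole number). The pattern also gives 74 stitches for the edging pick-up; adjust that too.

Stitches: 252 × 20/19 = 265.26 → 265.
Rows: 513 × 25/22 = 582.95 → 583.
edging pick-up: 74 × 20/19 = 77.89 → 78.

Cast on 265 stitches; work 583 rows; edging pick-up 78 stitches.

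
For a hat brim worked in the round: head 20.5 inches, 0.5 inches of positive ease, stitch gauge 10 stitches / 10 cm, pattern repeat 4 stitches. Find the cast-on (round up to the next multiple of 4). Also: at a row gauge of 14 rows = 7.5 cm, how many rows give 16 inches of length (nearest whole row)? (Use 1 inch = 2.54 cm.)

Finished = 20.5 + 0.5 = 21 inches.
21 inches × 2.54 = 53.34 cm.
10/10 = 1 sts per cm; 53.34 × 1 = 53.34 sts.
Next multiple of 4 → 56.
16 inches = 40.64 cm; × 1.867 = 75.86 → 76 rows.

Cast on 56 stitches; work 76 rows.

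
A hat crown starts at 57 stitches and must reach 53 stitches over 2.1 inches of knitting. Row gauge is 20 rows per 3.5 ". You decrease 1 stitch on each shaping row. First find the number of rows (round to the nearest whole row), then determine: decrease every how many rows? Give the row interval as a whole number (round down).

Rows = 2.1 × 5.714 = 12.0 → 12 rows.
Stitches to remove: 4 → 4 shaping rows (at 1 st each).
12 / 4 = 3.00 → every 3 rows.

Decrease every 3rd row.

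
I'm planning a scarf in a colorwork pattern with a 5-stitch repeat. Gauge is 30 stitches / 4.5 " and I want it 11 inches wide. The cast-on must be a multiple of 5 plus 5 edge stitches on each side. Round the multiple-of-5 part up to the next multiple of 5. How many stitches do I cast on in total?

Cast on 75 stitches.

30 / 4.5 = 6.667 sts per inch.
11 × 6.667 = 73.33 sts.
Less 10 edge sts → 63.33 for the repeat.
Next multiple of 5: 65.
Add back 10 edge sts → 75.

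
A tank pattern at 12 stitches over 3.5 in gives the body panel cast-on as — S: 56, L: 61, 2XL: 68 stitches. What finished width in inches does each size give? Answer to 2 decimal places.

S 16.33 inches; L 17.79 inches; 2XL 19.83 inches.

12/3.5 = 3.429 sts per in.
S: 56 / 3.429 = 16.333 → 16.33 in.
L: 61 / 3.429 = 17.792 → 17.79 in.
2XL: 68 / 3.429 = 19.833 → 19.83 in.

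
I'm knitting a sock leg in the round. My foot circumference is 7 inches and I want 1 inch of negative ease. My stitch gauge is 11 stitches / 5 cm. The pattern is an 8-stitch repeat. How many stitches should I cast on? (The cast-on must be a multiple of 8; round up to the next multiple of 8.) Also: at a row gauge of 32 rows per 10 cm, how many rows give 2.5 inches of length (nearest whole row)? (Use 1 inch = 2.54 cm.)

Finished = 7 − 1 = 6 inches.
6 inches × 2.54 = 15.24 cm.
11/5 = 2.2 sts per cm; 15.24 × 2.2 = 33.53 sts.
Next multiple of 8 → 40.
2.5 inches = 6.35 cm; × 3.2 = 20.32 → 20 rows.

Cast on 40 stitches; work 20 rows.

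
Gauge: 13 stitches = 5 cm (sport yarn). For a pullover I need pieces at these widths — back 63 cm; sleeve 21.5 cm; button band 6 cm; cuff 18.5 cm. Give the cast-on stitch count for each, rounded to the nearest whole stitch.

back 164; sleeve 56; button band 16; cuff 48.

Rate = 13/5 = 2.6 sts per cm.
back: 63 × 2.6 = 163.80 → 164.
sleeve: 21.5 × 2.6 = 55.90 → 56.
button band: 6 × 2.6 = 15.60 → 16.
cuff: 18.5 × 2.6 = 48.10 → 48.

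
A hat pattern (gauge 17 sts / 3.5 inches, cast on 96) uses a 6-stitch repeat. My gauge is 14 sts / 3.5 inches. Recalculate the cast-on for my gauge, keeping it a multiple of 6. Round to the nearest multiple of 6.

96 × 14 / 17 = 79.06.
Nearest multiple of 6: 78.

Cast on 78 stitches.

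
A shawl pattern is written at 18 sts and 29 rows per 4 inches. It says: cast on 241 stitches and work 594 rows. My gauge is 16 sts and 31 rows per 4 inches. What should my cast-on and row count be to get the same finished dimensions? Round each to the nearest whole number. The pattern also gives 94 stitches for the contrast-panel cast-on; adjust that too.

Cast on 214 stitches; work 635 rows; contrast-panel cast-on 84 stitches.

Stitches: 241 × 16/18 = 214.22 → 214.
Rows: 594 × 31/29 = 634.97 → 635.
contrast-panel cast-on: 94 × 16/18 = 83.56 → 84.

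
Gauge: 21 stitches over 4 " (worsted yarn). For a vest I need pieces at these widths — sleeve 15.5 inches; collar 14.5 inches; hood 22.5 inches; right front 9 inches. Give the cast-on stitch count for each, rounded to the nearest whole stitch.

Rate = 21/4 = 5.25 sts per in.
sleeve: 15.5 × 5.25 = 81.38 → 81.
collar: 14.5 × 5.25 = 76.12 → 76.
hood: 22.5 × 5.25 = 118.12 → 118.
right front: 9 × 5.25 = 47.25 → 47.

sleeve 81; collar 76; hood 118; right front 47.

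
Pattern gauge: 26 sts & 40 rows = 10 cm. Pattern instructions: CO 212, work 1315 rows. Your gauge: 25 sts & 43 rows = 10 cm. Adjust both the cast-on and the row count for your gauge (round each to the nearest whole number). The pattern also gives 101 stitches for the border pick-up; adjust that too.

Stitches: 212 × 25/26 = 203.85 → 204.
Rows: 1315 × 43/40 = 1413.62 → 1414.
border pick-up: 101 × 25/26 = 97.12 → 97.

Cast on 204 stitches; work 1414 rows; border pick-up 97 stitches.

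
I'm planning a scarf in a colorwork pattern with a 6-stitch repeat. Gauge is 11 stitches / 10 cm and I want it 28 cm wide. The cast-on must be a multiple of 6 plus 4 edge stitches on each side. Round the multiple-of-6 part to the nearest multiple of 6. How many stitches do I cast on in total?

11 / 10 = 1.1 sts per cm.
28 × 1.1 = 30.80 sts.
Less 8 edge sts → 22.80 for the repeat.
Nearest multiple of 6: 24.
Add back 8 edge sts → 32.

Cast on 32 stitches.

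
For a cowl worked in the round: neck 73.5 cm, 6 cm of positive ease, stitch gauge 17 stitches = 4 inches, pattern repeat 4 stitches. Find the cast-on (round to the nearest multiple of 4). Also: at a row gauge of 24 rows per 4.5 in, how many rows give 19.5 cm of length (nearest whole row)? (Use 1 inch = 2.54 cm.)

Finished = 73.5 + 6 = 79.5 cm.
79.5 cm × 1/2.54 = 31.30 inches.
17/4 = 4.25 sts per in; 31.30 × 4.25 = 133.02 sts.
Nearest multiple of 4 → 132.
19.5 cm = 7.68 inches; × 5.333 = 40.94 → 41 rows.

Cast on 132 stitches; work 41 rows.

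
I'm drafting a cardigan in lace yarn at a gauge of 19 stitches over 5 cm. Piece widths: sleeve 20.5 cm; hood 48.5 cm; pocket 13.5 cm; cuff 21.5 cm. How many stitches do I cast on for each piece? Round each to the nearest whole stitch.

Rate = 19/5 = 3.8 sts per cm.
sleeve: 20.5 × 3.8 = 77.90 → 78.
hood: 48.5 × 3.8 = 184.30 → 184.
pocket: 13.5 × 3.8 = 51.30 → 51.
cuff: 21.5 × 3.8 = 81.70 → 82.

sleeve 78; hood 184; pocket 51; cuff 82.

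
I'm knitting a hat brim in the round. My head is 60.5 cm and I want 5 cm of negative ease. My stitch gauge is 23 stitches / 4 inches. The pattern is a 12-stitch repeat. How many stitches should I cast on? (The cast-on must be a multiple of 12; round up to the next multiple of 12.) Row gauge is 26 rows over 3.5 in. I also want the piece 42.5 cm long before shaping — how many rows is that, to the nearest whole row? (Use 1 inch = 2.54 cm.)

Cast on 132 stitches; work 124 rows.

Finished = 60.5 − 5 = 55.5 cm.
55.5 cm × 1/2.54 = 21.85 inches.
23/4 = 5.75 sts per in; 21.85 × 5.75 = 125.64 sts.
Next multiple of 12 → 132.
42.5 cm = 16.73 inches; × 7.429 = 124.30 → 124 rows.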